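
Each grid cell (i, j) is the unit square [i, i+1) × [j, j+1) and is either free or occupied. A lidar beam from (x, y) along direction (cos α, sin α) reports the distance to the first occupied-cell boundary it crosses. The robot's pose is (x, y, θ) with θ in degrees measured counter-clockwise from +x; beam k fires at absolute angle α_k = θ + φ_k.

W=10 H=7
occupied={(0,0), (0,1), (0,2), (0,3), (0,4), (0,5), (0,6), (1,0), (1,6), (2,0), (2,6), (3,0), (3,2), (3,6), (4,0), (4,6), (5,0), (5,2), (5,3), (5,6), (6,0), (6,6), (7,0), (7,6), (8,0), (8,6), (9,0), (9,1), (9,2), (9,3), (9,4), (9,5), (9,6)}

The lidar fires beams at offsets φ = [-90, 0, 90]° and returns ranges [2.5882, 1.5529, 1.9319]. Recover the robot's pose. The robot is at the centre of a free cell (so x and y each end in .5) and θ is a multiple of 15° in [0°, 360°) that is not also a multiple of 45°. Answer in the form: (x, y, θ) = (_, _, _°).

(x, y, θ) = (3.5, 4.5, 255°)

Candidates: 37 free-cell centres × 16 headings = 592 poses. Raycast each; keep the one whose scan matches to 4 dp.
  (3.5, 5.5, 285°): beam 2 = 4.6587 ≠ 1.5529 ✗
  (4.5, 4.5, 60°): beam 1 = 1.0000 ≠ 2.5882 ✗
  (2.5, 5.5, 240°): beam 1 = 1.0000 ≠ 2.5882 ✗
  (8.5, 3.5, 240°): beam 1 = 5.0000 ≠ 2.5882 ✗
  …
  (3.5, 4.5, 255°): r_1=2.5882, r_2=1.5529, r_3=1.9319 — all match ✓
Only this pose fits every beam.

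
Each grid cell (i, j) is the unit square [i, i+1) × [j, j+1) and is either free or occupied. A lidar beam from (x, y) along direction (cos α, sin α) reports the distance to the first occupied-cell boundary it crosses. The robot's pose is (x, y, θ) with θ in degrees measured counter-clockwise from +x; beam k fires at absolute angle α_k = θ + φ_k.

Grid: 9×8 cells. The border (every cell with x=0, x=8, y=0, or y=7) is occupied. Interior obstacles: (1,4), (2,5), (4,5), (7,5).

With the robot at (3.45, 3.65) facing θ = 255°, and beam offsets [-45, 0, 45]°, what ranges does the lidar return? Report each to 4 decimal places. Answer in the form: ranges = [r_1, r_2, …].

ranges = [2.8290, 2.7435, 3.0600]

beam 1: φ=-45°, α=210°
  dir = (cos 210°, sin 210°) = (-0.8660, -0.5000); from cell (3,3)
  next x-line at t=0.5196, next y-line at t=1.3000; Δt_x=1.1547, Δt_y=2.0000
    x: enter (2,3) at t=0.5196
    y: enter (2,2) at t=1.3000
    x: enter (1,2) at t=1.6743
    x: enter (0,2) at t=2.8290 ← occupied
  → r_1 = 2.8290
beam 2: φ=0°, α=255°
  dir = (cos 255°, sin 255°) = (-0.2588, -0.9659); from cell (3,3)
  next x-line at t=1.7387, next y-line at t=0.6729; Δt_x=3.8637, Δt_y=1.0353
    y: enter (3,2) at t=0.6729
    y: enter (3,1) at t=1.7082
    x: enter (2,1) at t=1.7387
    y: enter (2,0) at t=2.7435 ← occupied
  → r_2 = 2.7435
beam 3: φ=45°, α=300°
  dir = (cos 300°, sin 300°) = (0.5000, -0.8660); from cell (3,3)
  next x-line at t=1.1000, next y-line at t=0.7506; Δt_x=2.0000, Δt_y=1.1547
    y: enter (3,2) at t=0.7506
    x: enter (4,2) at t=1.1000
    y: enter (4,1) at t=1.9053
    y: enter (4,0) at t=3.0600 ← occupied
  → r_3 = 3.0600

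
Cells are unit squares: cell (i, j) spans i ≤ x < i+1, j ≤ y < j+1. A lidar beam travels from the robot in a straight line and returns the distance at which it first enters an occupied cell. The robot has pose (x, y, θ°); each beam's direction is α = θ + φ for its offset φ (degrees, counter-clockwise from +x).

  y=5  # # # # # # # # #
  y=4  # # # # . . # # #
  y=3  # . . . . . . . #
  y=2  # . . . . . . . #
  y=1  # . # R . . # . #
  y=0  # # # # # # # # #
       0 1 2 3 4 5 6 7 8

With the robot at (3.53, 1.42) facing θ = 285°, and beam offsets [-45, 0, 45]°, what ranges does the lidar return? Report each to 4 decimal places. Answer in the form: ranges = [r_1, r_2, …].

ranges = [0.4850, 0.4348, 0.8400]

beam 1: φ=-45°, α=240°
  cosα=-0.5000 sinα=-0.8660 | (3,1) | tMaxX 1.0600 tMaxY 0.4850 | tΔX 2.0000 tΔY 1.1547
    t=0.4850 [y] (3,0) — stop
  → r_1 = 0.4850
beam 2: φ=0°, α=285°
  cosα=0.2588 sinα=-0.9659 | (3,1) | tMaxX 1.8159 tMaxY 0.4348 | tΔX 3.8637 tΔY 1.0353
    t=0.4348 [y] (3,0) — stop
  → r_2 = 0.4348
beam 3: φ=45°, α=330°
  cosα=0.8660 sinα=-0.5000 | (3,1) | tMaxX 0.5427 tMaxY 0.8400 | tΔX 1.1547 tΔY 2.0000
    t=0.5427 [x] (4,1)
    t=0.8400 [y] (4,0) — stop
  → r_3 = 0.8400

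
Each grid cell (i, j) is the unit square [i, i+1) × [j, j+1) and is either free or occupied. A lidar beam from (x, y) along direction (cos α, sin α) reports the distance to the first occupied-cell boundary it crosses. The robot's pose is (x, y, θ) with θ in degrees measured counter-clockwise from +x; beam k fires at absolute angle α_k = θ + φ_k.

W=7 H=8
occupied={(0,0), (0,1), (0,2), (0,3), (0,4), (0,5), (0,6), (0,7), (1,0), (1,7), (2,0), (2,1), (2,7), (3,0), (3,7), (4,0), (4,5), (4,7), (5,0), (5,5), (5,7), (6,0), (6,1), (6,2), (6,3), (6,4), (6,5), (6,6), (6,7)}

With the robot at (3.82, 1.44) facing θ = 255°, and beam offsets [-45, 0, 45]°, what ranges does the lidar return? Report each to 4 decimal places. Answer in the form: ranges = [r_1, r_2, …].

beam 1: φ=-45°, α=210°
  cosα=-0.8660 sinα=-0.5000 | (3,1) | tMaxX 0.9469 tMaxY 0.8800 | tΔX 1.1547 tΔY 2.0000
    t=0.8800 [y] (3,0) — stop
  → r_1 = 0.8800
beam 2: φ=0°, α=255°
  cosα=-0.2588 sinα=-0.9659 | (3,1) | tMaxX 3.1682 tMaxY 0.4555 | tΔX 3.8637 tΔY 1.0353
    t=0.4555 [y] (3,0) — stop
  → r_2 = 0.4555
beam 3: φ=45°, α=300°
  cosα=0.5000 sinα=-0.8660 | (3,1) | tMaxX 0.3600 tMaxY 0.5081 | tΔX 2.0000 tΔY 1.1547
    t=0.3600 [x] (4,1)
    t=0.5081 [y] (4,0) — stop
  → r_3 = 0.5081

ranges = [0.8800, 0.4555, 0.5081]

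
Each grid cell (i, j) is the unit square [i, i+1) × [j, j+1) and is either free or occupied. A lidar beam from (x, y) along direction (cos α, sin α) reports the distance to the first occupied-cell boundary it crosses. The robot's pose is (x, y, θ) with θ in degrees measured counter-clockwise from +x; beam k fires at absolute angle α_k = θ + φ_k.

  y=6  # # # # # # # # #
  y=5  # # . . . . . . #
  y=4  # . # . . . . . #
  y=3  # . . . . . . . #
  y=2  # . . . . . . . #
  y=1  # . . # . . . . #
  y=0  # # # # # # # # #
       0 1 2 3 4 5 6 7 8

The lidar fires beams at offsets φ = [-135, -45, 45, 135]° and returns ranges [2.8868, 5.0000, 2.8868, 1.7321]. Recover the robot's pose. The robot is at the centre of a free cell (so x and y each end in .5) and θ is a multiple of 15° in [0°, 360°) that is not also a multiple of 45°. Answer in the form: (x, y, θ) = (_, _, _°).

The pose lattice has 32·16 = 512 candidates. Test each by forward raycasting.
  (5.5, 5.5, 150°): beam 1 = 1.9319 ≠ 2.8868 ✗
  (6.5, 3.5, 120°): beam 1 = 1.5529 ≠ 2.8868 ✗
  (6.5, 2.5, 300°): beam 1 = 5.6940 ≠ 2.8868 ✗
  (3.5, 5.5, 15°): beam 1 = 1.0000 ≠ 2.8868 ✗
  (5.5, 2.5, 300°): beam 1 = 4.6587 ≠ 2.8868 ✗
  …
  (6.5, 3.5, 195°): r_1=2.8868, r_2=5.0000, r_3=2.8868, r_4=1.7321 — all match ✓
Only this pose fits every beam.

(x, y, θ) = (6.5, 3.5, 195°)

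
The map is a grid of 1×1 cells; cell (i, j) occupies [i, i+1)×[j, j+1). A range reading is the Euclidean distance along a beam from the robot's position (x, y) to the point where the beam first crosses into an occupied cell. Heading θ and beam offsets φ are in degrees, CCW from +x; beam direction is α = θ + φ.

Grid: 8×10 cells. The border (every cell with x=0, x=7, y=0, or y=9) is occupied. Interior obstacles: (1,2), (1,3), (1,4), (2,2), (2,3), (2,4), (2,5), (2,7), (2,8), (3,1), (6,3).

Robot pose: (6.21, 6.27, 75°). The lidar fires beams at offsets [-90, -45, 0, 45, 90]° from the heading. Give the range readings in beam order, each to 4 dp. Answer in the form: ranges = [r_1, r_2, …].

ranges = [0.8179, 0.9122, 2.8263, 3.1523, 3.3232]

beam 1: φ=-90°, α=345°
  direction (0.9659, -0.2588); cell (6,6); t to first gridline: x 0.8179, y 1.0432 (then +1.0353 / +3.8637)
    (7,6) via x @ 0.8179  # hit
  → r_1 = 0.8179
beam 2: φ=-45°, α=30°
  direction (0.8660, 0.5000); cell (6,6); t to first gridline: x 0.9122, y 1.4600 (then +1.1547 / +2.0000)
    (7,6) via x @ 0.9122  # hit
  → r_2 = 0.9122
beam 3: φ=0°, α=75°
  direction (0.2588, 0.9659); cell (6,6); t to first gridline: x 3.0523, y 0.7558 (then +3.8637 / +1.0353)
    (6,7) via y @ 0.7558
    (6,8) via y @ 1.7910
    (6,9) via y @ 2.8263  # hit
  → r_3 = 2.8263
beam 4: φ=45°, α=120°
  direction (-0.5000, 0.8660); cell (6,6); t to first gridline: x 0.4200, y 0.8429 (then +2.0000 / +1.1547)
    (5,6) via x @ 0.4200
    (5,7) via y @ 0.8429
    (5,8) via y @ 1.9976
    (4,8) via x @ 2.4200
    (4,9) via y @ 3.1523  # hit
  → r_4 = 3.1523
beam 5: φ=90°, α=165°
  direction (-0.9659, 0.2588); cell (6,6); t to first gridline: x 0.2174, y 2.8205 (then +1.0353 / +3.8637)
    (5,6) via x @ 0.2174
    (4,6) via x @ 1.2527
    (3,6) via x @ 2.2880
    (3,7) via y @ 2.8205
    (2,7) via x @ 3.3232  # hit
  → r_5 = 3.3232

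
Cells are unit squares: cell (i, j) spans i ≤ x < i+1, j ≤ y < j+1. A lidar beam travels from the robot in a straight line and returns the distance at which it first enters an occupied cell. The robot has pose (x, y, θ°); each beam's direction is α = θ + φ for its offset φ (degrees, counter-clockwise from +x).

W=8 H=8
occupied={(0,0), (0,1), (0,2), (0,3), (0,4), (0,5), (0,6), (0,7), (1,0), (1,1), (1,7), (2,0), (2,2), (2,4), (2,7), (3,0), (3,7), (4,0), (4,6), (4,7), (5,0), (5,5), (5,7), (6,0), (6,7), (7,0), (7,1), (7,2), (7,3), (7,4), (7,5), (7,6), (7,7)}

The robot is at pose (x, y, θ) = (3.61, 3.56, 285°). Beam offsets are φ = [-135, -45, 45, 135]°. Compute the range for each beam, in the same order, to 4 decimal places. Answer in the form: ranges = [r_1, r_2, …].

ranges = [0.8800, 1.2200, 3.9144, 2.7800]

beam 1: φ=-135°, α=150°
  d=(-0.8660,0.5000)  start (3,3)  tX=0.7044 tY=0.8800  stride 1/|dx|=1.1547 1/|dy|=2.0000
    cross x-line → (2,3), t=0.7044
    cross y-line → (2,4), t=0.8800 (wall)
  → r_1 = 0.8800
beam 2: φ=-45°, α=240°
  d=(-0.5000,-0.8660)  start (3,3)  tX=1.2200 tY=0.6466  stride 1/|dx|=2.0000 1/|dy|=1.1547
    cross y-line → (3,2), t=0.6466
    cross x-line → (2,2), t=1.2200 (wall)
  → r_2 = 1.2200
beam 3: φ=45°, α=330°
  d=(0.8660,-0.5000)  start (3,3)  tX=0.4503 tY=1.1200  stride 1/|dx|=1.1547 1/|dy|=2.0000
    cross x-line → (4,3), t=0.4503
    cross y-line → (4,2), t=1.1200
    cross x-line → (5,2), t=1.6050
    cross x-line → (6,2), t=2.7597
    cross y-line → (6,1), t=3.1200
    cross x-line → (7,1), t=3.9144 (wall)
  → r_3 = 3.9144
beam 4: φ=135°, α=60°
  d=(0.5000,0.8660)  start (3,3)  tX=0.7800 tY=0.5081  stride 1/|dx|=2.0000 1/|dy|=1.1547
    cross y-line → (3,4), t=0.5081
    cross x-line → (4,4), t=0.7800
    cross y-line → (4,5), t=1.6628
    cross x-line → (5,5), t=2.7800 (wall)
  → r_4 = 2.7800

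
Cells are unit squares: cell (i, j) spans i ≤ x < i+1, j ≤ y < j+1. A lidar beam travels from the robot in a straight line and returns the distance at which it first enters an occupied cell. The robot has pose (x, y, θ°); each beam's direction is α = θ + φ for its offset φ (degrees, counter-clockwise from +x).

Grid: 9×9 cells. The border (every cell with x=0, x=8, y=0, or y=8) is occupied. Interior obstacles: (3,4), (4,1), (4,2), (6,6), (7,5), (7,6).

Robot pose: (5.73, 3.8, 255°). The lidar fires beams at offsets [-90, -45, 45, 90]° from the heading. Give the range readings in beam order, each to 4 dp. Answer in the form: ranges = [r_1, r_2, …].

ranges = [1.7910, 1.6000, 3.2332, 2.3501]

beam 1: φ=-90°, α=165°
  direction (-0.9659, 0.2588); cell (5,3); t to first gridline: x 0.7558, y 0.7727 (then +1.0353 / +3.8637)
    (4,3) via x @ 0.7558
    (4,4) via y @ 0.7727
    (3,4) via x @ 1.7910  # hit
  → r_1 = 1.7910
beam 2: φ=-45°, α=210°
  direction (-0.8660, -0.5000); cell (5,3); t to first gridline: x 0.8429, y 1.6000 (then +1.1547 / +2.0000)
    (4,3) via x @ 0.8429
    (4,2) via y @ 1.6000  # hit
  → r_2 = 1.6000
beam 3: φ=45°, α=300°
  direction (0.5000, -0.8660); cell (5,3); t to first gridline: x 0.5400, y 0.9238 (then +2.0000 / +1.1547)
    (6,3) via x @ 0.5400
    (6,2) via y @ 0.9238
    (6,1) via y @ 2.0785
    (7,1) via x @ 2.5400
    (7,0) via y @ 3.2332  # hit
  → r_3 = 3.2332
beam 4: φ=90°, α=345°
  direction (0.9659, -0.2588); cell (5,3); t to first gridline: x 0.2795, y 3.0910 (then +1.0353 / +3.8637)
    (6,3) via x @ 0.2795
    (7,3) via x @ 1.3148
    (8,3) via x @ 2.3501  # hit
  → r_4 = 2.3501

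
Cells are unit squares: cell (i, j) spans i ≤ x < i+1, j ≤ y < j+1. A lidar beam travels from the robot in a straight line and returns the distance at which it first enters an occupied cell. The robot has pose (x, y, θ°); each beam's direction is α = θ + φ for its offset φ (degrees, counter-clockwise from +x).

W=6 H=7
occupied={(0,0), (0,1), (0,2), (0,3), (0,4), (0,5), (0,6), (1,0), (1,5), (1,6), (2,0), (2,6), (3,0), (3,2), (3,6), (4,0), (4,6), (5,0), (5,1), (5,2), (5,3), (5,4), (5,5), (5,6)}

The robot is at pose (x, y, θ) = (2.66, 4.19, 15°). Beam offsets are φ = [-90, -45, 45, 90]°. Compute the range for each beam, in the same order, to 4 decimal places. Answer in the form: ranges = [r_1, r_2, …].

beam 1: φ=-90°, α=285°
  direction (0.2588, -0.9659); cell (2,4); t to first gridline: x 1.3137, y 0.1967 (then +3.8637 / +1.0353)
    (2,3) via y @ 0.1967
    (2,2) via y @ 1.2320
    (3,2) via x @ 1.3137  # hit
  → r_1 = 1.3137
beam 2: φ=-45°, α=330°
  direction (0.8660, -0.5000); cell (2,4); t to first gridline: x 0.3926, y 0.3800 (then +1.1547 / +2.0000)
    (2,3) via y @ 0.3800
    (3,3) via x @ 0.3926
    (4,3) via x @ 1.5473
    (4,2) via y @ 2.3800
    (5,2) via x @ 2.7020  # hit
  → r_2 = 2.7020
beam 3: φ=45°, α=60°
  direction (0.5000, 0.8660); cell (2,4); t to first gridline: x 0.6800, y 0.9353 (then +2.0000 / +1.1547)
    (3,4) via x @ 0.6800
    (3,5) via y @ 0.9353
    (3,6) via y @ 2.0900  # hit
  → r_3 = 2.0900
beam 4: φ=90°, α=105°
  direction (-0.2588, 0.9659); cell (2,4); t to first gridline: x 2.5500, y 0.8386 (then +3.8637 / +1.0353)
    (2,5) via y @ 0.8386
    (2,6) via y @ 1.8738  # hit
  → r_4 = 1.8738

ranges = [1.3137, 2.7020, 2.0900, 1.8738]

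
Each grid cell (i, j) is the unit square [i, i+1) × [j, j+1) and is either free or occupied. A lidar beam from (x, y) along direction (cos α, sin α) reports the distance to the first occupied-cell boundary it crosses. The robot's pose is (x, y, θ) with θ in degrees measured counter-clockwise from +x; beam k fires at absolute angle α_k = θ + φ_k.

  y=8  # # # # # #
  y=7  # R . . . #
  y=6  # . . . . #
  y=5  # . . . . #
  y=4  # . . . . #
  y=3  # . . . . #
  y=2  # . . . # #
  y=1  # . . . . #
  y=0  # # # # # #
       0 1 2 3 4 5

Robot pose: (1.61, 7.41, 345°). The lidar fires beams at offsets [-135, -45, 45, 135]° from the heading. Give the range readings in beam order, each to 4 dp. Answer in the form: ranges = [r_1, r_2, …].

ranges = [0.7044, 5.0922, 1.1800, 0.6813]

beam 1: φ=-135°, α=210°
  dir = (cos 210°, sin 210°) = (-0.8660, -0.5000); from cell (1,7)
  next x-line at t=0.7044, next y-line at t=0.8200; Δt_x=1.1547, Δt_y=2.0000
    x: enter (0,7) at t=0.7044 ← occupied
  → r_1 = 0.7044
beam 2: φ=-45°, α=300°
  dir = (cos 300°, sin 300°) = (0.5000, -0.8660); from cell (1,7)
  next x-line at t=0.7800, next y-line at t=0.4734; Δt_x=2.0000, Δt_y=1.1547
    y: enter (1,6) at t=0.4734
    x: enter (2,6) at t=0.7800
    y: enter (2,5) at t=1.6281
    x: enter (3,5) at t=2.7800
    y: enter (3,4) at t=2.7828
    y: enter (3,3) at t=3.9375
    x: enter (4,3) at t=4.7800
    y: enter (4,2) at t=5.0922 ← occupied
  → r_2 = 5.0922
beam 3: φ=45°, α=30°
  dir = (cos 30°, sin 30°) = (0.8660, 0.5000); from cell (1,7)
  next x-line at t=0.4503, next y-line at t=1.1800; Δt_x=1.1547, Δt_y=2.0000
    x: enter (2,7) at t=0.4503
    y: enter (2,8) at t=1.1800 ← occupied
  → r_3 = 1.1800
beam 4: φ=135°, α=120°
  dir = (cos 120°, sin 120°) = (-0.5000, 0.8660); from cell (1,7)
  next x-line at t=1.2200, next y-line at t=0.6813; Δt_x=2.0000, Δt_y=1.1547
    y: enter (1,8) at t=0.6813 ← occupied
  → r_4 = 0.6813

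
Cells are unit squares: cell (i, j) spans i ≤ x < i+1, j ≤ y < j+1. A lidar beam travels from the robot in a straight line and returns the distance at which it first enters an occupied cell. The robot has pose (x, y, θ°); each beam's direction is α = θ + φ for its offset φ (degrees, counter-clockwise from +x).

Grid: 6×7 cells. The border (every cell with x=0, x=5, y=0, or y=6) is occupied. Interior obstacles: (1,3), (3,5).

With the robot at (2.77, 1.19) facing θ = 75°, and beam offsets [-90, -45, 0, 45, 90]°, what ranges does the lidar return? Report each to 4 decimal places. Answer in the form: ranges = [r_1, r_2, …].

ranges = [0.7341, 2.5750, 3.9444, 2.0900, 1.8324]

beam 1: φ=-90°, α=345°
  cosα=0.9659 sinα=-0.2588 | (2,1) | tMaxX 0.2381 tMaxY 0.7341 | tΔX 1.0353 tΔY 3.8637
    t=0.2381 [x] (3,1)
    t=0.7341 [y] (3,0) — stop
  → r_1 = 0.7341
beam 2: φ=-45°, α=30°
  cosα=0.8660 sinα=0.5000 | (2,1) | tMaxX 0.2656 tMaxY 1.6200 | tΔX 1.1547 tΔY 2.0000
    t=0.2656 [x] (3,1)
    t=1.4203 [x] (4,1)
    t=1.6200 [y] (4,2)
    t=2.5750 [x] (5,2) — stop
  → r_2 = 2.5750
beam 3: φ=0°, α=75°
  cosα=0.2588 sinα=0.9659 | (2,1) | tMaxX 0.8887 tMaxY 0.8386 | tΔX 3.8637 tΔY 1.0353
    t=0.8386 [y] (2,2)
    t=0.8887 [x] (3,2)
    t=1.8738 [y] (3,3)
    t=2.9091 [y] (3,4)
    t=3.9444 [y] (3,5) — stop
  → r_3 = 3.9444
beam 4: φ=45°, α=120°
  cosα=-0.5000 sinα=0.8660 | (2,1) | tMaxX 1.5400 tMaxY 0.9353 | tΔX 2.0000 tΔY 1.1547
    t=0.9353 [y] (2,2)
    t=1.5400 [x] (1,2)
    t=2.0900 [y] (1,3) — stop
  → r_4 = 2.0900
beam 5: φ=90°, α=165°
  cosα=-0.9659 sinα=0.2588 | (2,1) | tMaxX 0.7972 tMaxY 3.1296 | tΔX 1.0353 tΔY 3.8637
    t=0.7972 [x] (1,1)
    t=1.8324 [x] (0,1) — stop
  → r_5 = 1.8324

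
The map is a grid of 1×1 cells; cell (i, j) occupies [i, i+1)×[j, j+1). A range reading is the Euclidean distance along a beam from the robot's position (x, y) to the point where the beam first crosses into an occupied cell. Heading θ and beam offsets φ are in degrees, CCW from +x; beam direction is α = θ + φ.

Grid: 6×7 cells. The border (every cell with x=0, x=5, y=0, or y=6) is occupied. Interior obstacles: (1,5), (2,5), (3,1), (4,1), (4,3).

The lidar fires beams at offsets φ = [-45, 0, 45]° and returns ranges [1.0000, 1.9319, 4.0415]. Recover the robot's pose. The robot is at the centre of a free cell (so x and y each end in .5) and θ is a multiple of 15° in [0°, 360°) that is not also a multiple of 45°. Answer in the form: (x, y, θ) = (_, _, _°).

The pose lattice has 15·16 = 240 candidates. Test each by forward raycasting.
  (1.5, 2.5, 75°): beam 1 = 2.8868 ≠ 1.0000 ✗
  (1.5, 1.5, 240°): beam 1 = 0.5176 ≠ 1.0000 ✗
  (4.5, 5.5, 150°): beam 1 = 0.5176 ≠ 1.0000 ✗
  (1.5, 3.5, 345°): beam 1 = 2.8868 ≠ 1.0000 ✗
  …
  (2.5, 2.5, 15°): r_1=1.0000, r_2=1.9319, r_3=4.0415 — all match ✓
Only this pose fits every beam.

(x, y, θ) = (2.5, 2.5, 15°)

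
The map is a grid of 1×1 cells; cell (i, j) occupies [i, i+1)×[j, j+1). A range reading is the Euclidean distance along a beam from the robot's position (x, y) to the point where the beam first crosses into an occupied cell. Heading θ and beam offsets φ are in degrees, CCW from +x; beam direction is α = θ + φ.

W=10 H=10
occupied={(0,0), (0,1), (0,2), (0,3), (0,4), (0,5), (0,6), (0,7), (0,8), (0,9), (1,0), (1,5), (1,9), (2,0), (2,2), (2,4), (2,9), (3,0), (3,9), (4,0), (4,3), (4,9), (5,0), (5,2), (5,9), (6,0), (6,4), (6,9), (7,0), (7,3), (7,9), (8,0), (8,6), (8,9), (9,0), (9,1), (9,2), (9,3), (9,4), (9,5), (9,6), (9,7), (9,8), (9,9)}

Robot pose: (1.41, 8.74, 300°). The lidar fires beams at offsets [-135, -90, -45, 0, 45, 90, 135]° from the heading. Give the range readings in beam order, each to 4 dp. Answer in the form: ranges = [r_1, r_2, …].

beam 1: φ=-135°, α=165°
  cosα=-0.9659 sinα=0.2588 | (1,8) | tMaxX 0.4245 tMaxY 1.0046 | tΔX 1.0353 tΔY 3.8637
    t=0.4245 [x] (0,8) — stop
  → r_1 = 0.4245
beam 2: φ=-90°, α=210°
  cosα=-0.8660 sinα=-0.5000 | (1,8) | tMaxX 0.4734 tMaxY 1.4800 | tΔX 1.1547 tΔY 2.0000
    t=0.4734 [x] (0,8) — stop
  → r_2 = 0.4734
beam 3: φ=-45°, α=255°
  cosα=-0.2588 sinα=-0.9659 | (1,8) | tMaxX 1.5841 tMaxY 0.7661 | tΔX 3.8637 tΔY 1.0353
    t=0.7661 [y] (1,7)
    t=1.5841 [x] (0,7) — stop
  → r_3 = 1.5841
beam 4: φ=0°, α=300°
  cosα=0.5000 sinα=-0.8660 | (1,8) | tMaxX 1.1800 tMaxY 0.8545 | tΔX 2.0000 tΔY 1.1547
    t=0.8545 [y] (1,7)
    t=1.1800 [x] (2,7)
    t=2.0092 [y] (2,6)
    t=3.1639 [y] (2,5)
    t=3.1800 [x] (3,5)
    t=4.3186 [y] (3,4)
    t=5.1800 [x] (4,4)
    t=5.4733 [y] (4,3) — stop
  → r_4 = 5.4733
beam 5: φ=45°, α=345°
  cosα=0.9659 sinα=-0.2588 | (1,8) | tMaxX 0.6108 tMaxY 2.8591 | tΔX 1.0353 tΔY 3.8637
    t=0.6108 [x] (2,8)
    t=1.6461 [x] (3,8)
    t=2.6814 [x] (4,8)
    t=2.8591 [y] (4,7)
    t=3.7166 [x] (5,7)
    t=4.7519 [x] (6,7)
    t=5.7872 [x] (7,7)
    t=6.7228 [y] (7,6)
    t=6.8225 [x] (8,6) — stop
  → r_5 = 6.8225
beam 6: φ=90°, α=30°
  cosα=0.8660 sinα=0.5000 | (1,8) | tMaxX 0.6813 tMaxY 0.5200 | tΔX 1.1547 tΔY 2.0000
    t=0.5200 [y] (1,9) — stop
  → r_6 = 0.5200
beam 7: φ=135°, α=75°
  cosα=0.2588 sinα=0.9659 | (1,8) | tMaxX 2.2796 tMaxY 0.2692 | tΔX 3.8637 tΔY 1.0353
    t=0.2692 [y] (1,9) — stop
  → r_7 = 0.2692

ranges = [0.4245, 0.4734, 1.5841, 5.4733, 6.8225, 0.5200, 0.2692]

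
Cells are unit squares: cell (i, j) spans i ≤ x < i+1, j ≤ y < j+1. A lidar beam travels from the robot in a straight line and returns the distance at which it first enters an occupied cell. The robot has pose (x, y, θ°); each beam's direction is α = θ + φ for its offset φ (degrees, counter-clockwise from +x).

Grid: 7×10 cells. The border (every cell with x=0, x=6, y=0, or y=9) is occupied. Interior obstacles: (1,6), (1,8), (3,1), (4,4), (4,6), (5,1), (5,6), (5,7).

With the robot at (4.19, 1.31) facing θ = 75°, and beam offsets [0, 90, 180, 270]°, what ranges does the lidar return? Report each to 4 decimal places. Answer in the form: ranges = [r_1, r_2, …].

beam 1: φ=0°, α=75°
  d=(0.2588,0.9659)  start (4,1)  tX=3.1296 tY=0.7143  stride 1/|dx|=3.8637 1/|dy|=1.0353
    cross y-line → (4,2), t=0.7143
    cross y-line → (4,3), t=1.7496
    cross y-line → (4,4), t=2.7849 (wall)
  → r_1 = 2.7849
beam 2: φ=90°, α=165°
  d=(-0.9659,0.2588)  start (4,1)  tX=0.1967 tY=2.6660  stride 1/|dx|=1.0353 1/|dy|=3.8637
    cross x-line → (3,1), t=0.1967 (wall)
  → r_2 = 0.1967
beam 3: φ=180°, α=255°
  d=(-0.2588,-0.9659)  start (4,1)  tX=0.7341 tY=0.3209  stride 1/|dx|=3.8637 1/|dy|=1.0353
    cross y-line → (4,0), t=0.3209 (wall)
  → r_3 = 0.3209
beam 4: φ=270°, α=345°
  d=(0.9659,-0.2588)  start (4,1)  tX=0.8386 tY=1.1977  stride 1/|dx|=1.0353 1/|dy|=3.8637
    cross x-line → (5,1), t=0.8386 (wall)
  → r_4 = 0.8386

ranges = [2.7849, 0.1967, 0.3209, 0.8386]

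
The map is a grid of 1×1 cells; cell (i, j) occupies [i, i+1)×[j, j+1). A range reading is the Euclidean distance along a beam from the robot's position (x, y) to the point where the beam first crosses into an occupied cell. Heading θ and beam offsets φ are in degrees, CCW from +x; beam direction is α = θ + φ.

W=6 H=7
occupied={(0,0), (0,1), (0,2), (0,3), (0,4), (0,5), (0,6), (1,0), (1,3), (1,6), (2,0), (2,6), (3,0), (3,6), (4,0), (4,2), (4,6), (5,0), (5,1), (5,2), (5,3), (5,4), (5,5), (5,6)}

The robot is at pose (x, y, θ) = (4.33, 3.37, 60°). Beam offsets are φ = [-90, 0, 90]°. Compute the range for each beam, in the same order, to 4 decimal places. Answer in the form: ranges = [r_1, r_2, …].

beam 1: φ=-90°, α=330°
  dir = (cos 330°, sin 330°) = (0.8660, -0.5000); from cell (4,3)
  next x-line at t=0.7736, next y-line at t=0.7400; Δt_x=1.1547, Δt_y=2.0000
    y: enter (4,2) at t=0.7400 ← occupied
  → r_1 = 0.7400
beam 2: φ=0°, α=60°
  dir = (cos 60°, sin 60°) = (0.5000, 0.8660); from cell (4,3)
  next x-line at t=1.3400, next y-line at t=0.7275; Δt_x=2.0000, Δt_y=1.1547
    y: enter (4,4) at t=0.7275
    x: enter (5,4) at t=1.3400 ← occupied
  → r_2 = 1.3400
beam 3: φ=90°, α=150°
  dir = (cos 150°, sin 150°) = (-0.8660, 0.5000); from cell (4,3)
  next x-line at t=0.3811, next y-line at t=1.2600; Δt_x=1.1547, Δt_y=2.0000
    x: enter (3,3) at t=0.3811
    y: enter (3,4) at t=1.2600
    x: enter (2,4) at t=1.5358
    x: enter (1,4) at t=2.6905
    y: enter (1,5) at t=3.2600
    x: enter (0,5) at t=3.8452 ← occupied
  → r_3 = 3.8452

ranges = [0.7400, 1.3400, 3.8452]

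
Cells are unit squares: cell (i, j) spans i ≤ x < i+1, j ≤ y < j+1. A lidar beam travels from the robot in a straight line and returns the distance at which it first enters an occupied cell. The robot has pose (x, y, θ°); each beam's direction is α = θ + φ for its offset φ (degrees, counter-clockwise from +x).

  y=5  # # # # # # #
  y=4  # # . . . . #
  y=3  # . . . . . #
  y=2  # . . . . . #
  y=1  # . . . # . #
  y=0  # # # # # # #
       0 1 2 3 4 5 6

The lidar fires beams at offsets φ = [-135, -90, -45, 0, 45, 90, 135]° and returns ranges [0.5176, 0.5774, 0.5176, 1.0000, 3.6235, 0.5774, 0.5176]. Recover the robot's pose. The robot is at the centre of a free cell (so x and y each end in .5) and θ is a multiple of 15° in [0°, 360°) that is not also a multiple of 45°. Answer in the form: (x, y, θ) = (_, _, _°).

Candidates: 18 free-cell centres × 16 headings = 288 poses. Raycast each; keep the one whose scan matches to 4 dp.
  (3.5, 1.5, 150°): beam 2 = 4.0415 ≠ 0.5774 ✗
  (5.5, 4.5, 255°): beam 1 = 0.5774 ≠ 0.5176 ✗
  (5.5, 4.5, 150°): beam 5 = 4.6587 ≠ 3.6235 ✗
  (1.5, 2.5, 345°): beam 1 = 0.5774 ≠ 0.5176 ✗
  …
  (5.5, 1.5, 60°): r_1=0.5176, r_2=0.5774, r_3=0.5176, r_4=1.0000, r_5=3.6235, r_6=0.5774, r_7=0.5176 — all match ✓
Only this pose fits every beam.

(x, y, θ) = (5.5, 1.5, 60°)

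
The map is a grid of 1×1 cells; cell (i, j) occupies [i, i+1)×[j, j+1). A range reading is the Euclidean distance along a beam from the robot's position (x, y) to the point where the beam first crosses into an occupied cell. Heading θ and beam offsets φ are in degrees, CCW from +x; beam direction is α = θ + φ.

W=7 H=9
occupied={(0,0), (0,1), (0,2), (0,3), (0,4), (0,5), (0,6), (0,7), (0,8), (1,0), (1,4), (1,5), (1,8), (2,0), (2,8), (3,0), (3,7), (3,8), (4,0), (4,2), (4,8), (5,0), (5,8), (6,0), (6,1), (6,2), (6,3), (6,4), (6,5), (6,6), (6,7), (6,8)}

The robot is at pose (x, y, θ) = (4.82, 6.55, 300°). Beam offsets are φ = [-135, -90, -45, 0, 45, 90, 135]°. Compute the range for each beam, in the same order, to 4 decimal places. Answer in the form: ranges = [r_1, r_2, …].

ranges = [1.7387, 3.2563, 5.7458, 2.3600, 1.2216, 1.3625, 1.5012]

beam 1: φ=-135°, α=165°
  dir = (cos 165°, sin 165°) = (-0.9659, 0.2588); from cell (4,6)
  next x-line at t=0.8489, next y-line at t=1.7387; Δt_x=1.0353, Δt_y=3.8637
    x: enter (3,6) at t=0.8489
    y: enter (3,7) at t=1.7387 ← occupied
  → r_1 = 1.7387
beam 2: φ=-90°, α=210°
  dir = (cos 210°, sin 210°) = (-0.8660, -0.5000); from cell (4,6)
  next x-line at t=0.9469, next y-line at t=1.1000; Δt_x=1.1547, Δt_y=2.0000
    x: enter (3,6) at t=0.9469
    y: enter (3,5) at t=1.1000
    x: enter (2,5) at t=2.1016
    y: enter (2,4) at t=3.1000
    x: enter (1,4) at t=3.2563 ← occupied
  → r_2 = 3.2563
beam 3: φ=-45°, α=255°
  dir = (cos 255°, sin 255°) = (-0.2588, -0.9659); from cell (4,6)
  next x-line at t=3.1682, next y-line at t=0.5694; Δt_x=3.8637, Δt_y=1.0353
    y: enter (4,5) at t=0.5694
    y: enter (4,4) at t=1.6047
    y: enter (4,3) at t=2.6400
    x: enter (3,3) at t=3.1682
    y: enter (3,2) at t=3.6752
    y: enter (3,1) at t=4.7105
    y: enter (3,0) at t=5.7458 ← occupied
  → r_3 = 5.7458
beam 4: φ=0°, α=300°
  dir = (cos 300°, sin 300°) = (0.5000, -0.8660); from cell (4,6)
  next x-line at t=0.3600, next y-line at t=0.6351; Δt_x=2.0000, Δt_y=1.1547
    x: enter (5,6) at t=0.3600
    y: enter (5,5) at t=0.6351
    y: enter (5,4) at t=1.7898
    x: enter (6,4) at t=2.3600 ← occupied
  → r_4 = 2.3600
beam 5: φ=45°, α=345°
  dir = (cos 345°, sin 345°) = (0.9659, -0.2588); from cell (4,6)
  next x-line at t=0.1863, next y-line at t=2.1250; Δt_x=1.0353, Δt_y=3.8637
    x: enter (5,6) at t=0.1863
    x: enter (6,6) at t=1.2216 ← occupied
  → r_5 = 1.2216
beam 6: φ=90°, α=30°
  dir = (cos 30°, sin 30°) = (0.8660, 0.5000); from cell (4,6)
  next x-line at t=0.2078, next y-line at t=0.9000; Δt_x=1.1547, Δt_y=2.0000
    x: enter (5,6) at t=0.2078
    y: enter (5,7) at t=0.9000
    x: enter (6,7) at t=1.3625 ← occupied
  → r_6 = 1.3625
beam 7: φ=135°, α=75°
  dir = (cos 75°, sin 75°) = (0.2588, 0.9659); from cell (4,6)
  next x-line at t=0.6955, next y-line at t=0.4659; Δt_x=3.8637, Δt_y=1.0353
    y: enter (4,7) at t=0.4659
    x: enter (5,7) at t=0.6955
    y: enter (5,8) at t=1.5012 ← occupied
  → r_7 = 1.5012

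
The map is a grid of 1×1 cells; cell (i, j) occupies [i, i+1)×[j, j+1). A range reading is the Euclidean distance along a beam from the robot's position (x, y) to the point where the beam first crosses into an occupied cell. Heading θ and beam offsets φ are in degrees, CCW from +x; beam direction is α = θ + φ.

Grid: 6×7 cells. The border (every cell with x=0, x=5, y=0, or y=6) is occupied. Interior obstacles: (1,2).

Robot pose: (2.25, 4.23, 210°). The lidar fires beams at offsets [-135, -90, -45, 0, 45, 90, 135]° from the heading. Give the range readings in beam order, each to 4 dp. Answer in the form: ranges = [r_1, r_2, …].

ranges = [1.8324, 2.0438, 1.2941, 1.4434, 1.2734, 3.7297, 2.8470]

beam 1: φ=-135°, α=75°
  d=(0.2588,0.9659)  start (2,4)  tX=2.8978 tY=0.7972  stride 1/|dx|=3.8637 1/|dy|=1.0353
    cross y-line → (2,5), t=0.7972
    cross y-line → (2,6), t=1.8324 (wall)
  → r_1 = 1.8324
beam 2: φ=-90°, α=120°
  d=(-0.5000,0.8660)  start (2,4)  tX=0.5000 tY=0.8891  stride 1/|dx|=2.0000 1/|dy|=1.1547
    cross x-line → (1,4), t=0.5000
    cross y-line → (1,5), t=0.8891
    cross y-line → (1,6), t=2.0438 (wall)
  → r_2 = 2.0438
beam 3: φ=-45°, α=165°
  d=(-0.9659,0.2588)  start (2,4)  tX=0.2588 tY=2.9751  stride 1/|dx|=1.0353 1/|dy|=3.8637
    cross x-line → (1,4), t=0.2588
    cross x-line → (0,4), t=1.2941 (wall)
  → r_3 = 1.2941
beam 4: φ=0°, α=210°
  d=(-0.8660,-0.5000)  start (2,4)  tX=0.2887 tY=0.4600  stride 1/|dx|=1.1547 1/|dy|=2.0000
    cross x-line → (1,4), t=0.2887
    cross y-line → (1,3), t=0.4600
    cross x-line → (0,3), t=1.4434 (wall)
  → r_4 = 1.4434
beam 5: φ=45°, α=255°
  d=(-0.2588,-0.9659)  start (2,4)  tX=0.9659 tY=0.2381  stride 1/|dx|=3.8637 1/|dy|=1.0353
    cross y-line → (2,3), t=0.2381
    cross x-line → (1,3), t=0.9659
    cross y-line → (1,2), t=1.2734 (wall)
  → r_5 = 1.2734
beam 6: φ=90°, α=300°
  d=(0.5000,-0.8660)  start (2,4)  tX=1.5000 tY=0.2656  stride 1/|dx|=2.0000 1/|dy|=1.1547
    cross y-line → (2,3), t=0.2656
    cross y-line → (2,2), t=1.4203
    cross x-line → (3,2), t=1.5000
    cross y-line → (3,1), t=2.5750
    cross x-line → (4,1), t=3.5000
    cross y-line → (4,0), t=3.7297 (wall)
  → r_6 = 3.7297
beam 7: φ=135°, α=345°
  d=(0.9659,-0.2588)  start (2,4)  tX=0.7765 tY=0.8887  stride 1/|dx|=1.0353 1/|dy|=3.8637
    cross x-line → (3,4), t=0.7765
    cross y-line → (3,3), t=0.8887
    cross x-line → (4,3), t=1.8117
    cross x-line → (5,3), t=2.8470 (wall)
  → r_7 = 2.8470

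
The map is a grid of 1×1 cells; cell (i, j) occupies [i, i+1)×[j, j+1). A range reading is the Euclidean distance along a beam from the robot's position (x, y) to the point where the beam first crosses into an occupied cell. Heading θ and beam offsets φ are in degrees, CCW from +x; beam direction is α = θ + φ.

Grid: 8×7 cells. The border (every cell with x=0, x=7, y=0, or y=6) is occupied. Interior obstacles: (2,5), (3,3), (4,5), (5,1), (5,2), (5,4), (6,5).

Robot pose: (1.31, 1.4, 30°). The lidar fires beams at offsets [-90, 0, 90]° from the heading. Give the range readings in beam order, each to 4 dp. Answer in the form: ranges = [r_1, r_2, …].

beam 1: φ=-90°, α=300°
  d=(0.5000,-0.8660)  start (1,1)  tX=1.3800 tY=0.4619  stride 1/|dx|=2.0000 1/|dy|=1.1547
    cross y-line → (1,0), t=0.4619 (wall)
  → r_1 = 0.4619
beam 2: φ=0°, α=30°
  d=(0.8660,0.5000)  start (1,1)  tX=0.7967 tY=1.2000  stride 1/|dx|=1.1547 1/|dy|=2.0000
    cross x-line → (2,1), t=0.7967
    cross y-line → (2,2), t=1.2000
    cross x-line → (3,2), t=1.9514
    cross x-line → (4,2), t=3.1061
    cross y-line → (4,3), t=3.2000
    cross x-line → (5,3), t=4.2608
    cross y-line → (5,4), t=5.2000 (wall)
  → r_2 = 5.2000
beam 3: φ=90°, α=120°
  d=(-0.5000,0.8660)  start (1,1)  tX=0.6200 tY=0.6928  stride 1/|dx|=2.0000 1/|dy|=1.1547
    cross x-line → (0,1), t=0.6200 (wall)
  → r_3 = 0.6200

ranges = [0.4619, 5.2000, 0.6200]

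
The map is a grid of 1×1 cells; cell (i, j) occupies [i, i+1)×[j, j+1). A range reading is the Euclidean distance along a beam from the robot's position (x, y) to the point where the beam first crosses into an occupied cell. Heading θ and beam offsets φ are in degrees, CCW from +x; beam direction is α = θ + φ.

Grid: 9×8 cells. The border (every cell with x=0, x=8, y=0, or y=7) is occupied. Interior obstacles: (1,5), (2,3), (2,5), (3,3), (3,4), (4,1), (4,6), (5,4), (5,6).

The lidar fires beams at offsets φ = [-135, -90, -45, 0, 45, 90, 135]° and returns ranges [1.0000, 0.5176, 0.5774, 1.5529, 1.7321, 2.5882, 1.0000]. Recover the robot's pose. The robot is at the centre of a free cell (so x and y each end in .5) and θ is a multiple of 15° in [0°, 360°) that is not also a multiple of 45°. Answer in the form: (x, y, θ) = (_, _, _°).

Enumerate (i+0.5, j+0.5, θ) over the 33 free cells and 16 admissible headings. For each, cast all 7 beams and compare to the given ranges.
  (1.5, 3.5, 150°): beam 1 = 0.5176 ≠ 1.0000 ✗
  (7.5, 1.5, 75°): beam 1 = 0.5774 ≠ 1.0000 ✗
  (6.5, 2.5, 120°): beam 1 = 1.5529 ≠ 1.0000 ✗
  (7.5, 2.5, 255°): beam 1 = 4.0415 ≠ 1.0000 ✗
  (7.5, 1.5, 300°): beam 1 = 6.7293 ≠ 1.0000 ✗
  …
  (1.5, 2.5, 255°): r_1=1.0000, r_2=0.5176, r_3=0.5774, r_4=1.5529, r_5=1.7321, r_6=2.5882, r_7=1.0000 — all match ✓
No second candidate reproduces the full scan.

(x, y, θ) = (1.5, 2.5, 255°)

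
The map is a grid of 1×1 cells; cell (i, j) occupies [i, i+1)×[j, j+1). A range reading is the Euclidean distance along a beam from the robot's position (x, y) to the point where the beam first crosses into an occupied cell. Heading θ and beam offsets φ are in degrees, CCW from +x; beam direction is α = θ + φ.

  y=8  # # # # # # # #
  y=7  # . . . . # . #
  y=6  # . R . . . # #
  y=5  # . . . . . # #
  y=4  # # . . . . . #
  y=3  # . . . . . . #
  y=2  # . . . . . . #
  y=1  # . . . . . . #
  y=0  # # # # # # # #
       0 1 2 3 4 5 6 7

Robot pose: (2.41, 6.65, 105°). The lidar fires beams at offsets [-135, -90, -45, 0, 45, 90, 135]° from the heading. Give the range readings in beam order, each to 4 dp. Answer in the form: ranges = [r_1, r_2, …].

ranges = [5.3001, 2.6814, 1.5588, 1.3976, 1.6281, 1.4597, 1.9053]

beam 1: φ=-135°, α=330°
  d=(0.8660,-0.5000)  start (2,6)  tX=0.6813 tY=1.3000  stride 1/|dx|=1.1547 1/|dy|=2.0000
    cross x-line → (3,6), t=0.6813
    cross y-line → (3,5), t=1.3000
    cross x-line → (4,5), t=1.8360
    cross x-line → (5,5), t=2.9907
    cross y-line → (5,4), t=3.3000
    cross x-line → (6,4), t=4.1454
    cross y-line → (6,3), t=5.3000
    cross x-line → (7,3), t=5.3001 (wall)
  → r_1 = 5.3001
beam 2: φ=-90°, α=15°
  d=(0.9659,0.2588)  start (2,6)  tX=0.6108 tY=1.3523  stride 1/|dx|=1.0353 1/|dy|=3.8637
    cross x-line → (3,6), t=0.6108
    cross y-line → (3,7), t=1.3523
    cross x-line → (4,7), t=1.6461
    cross x-line → (5,7), t=2.6814 (wall)
  → r_2 = 2.6814
beam 3: φ=-45°, α=60°
  d=(0.5000,0.8660)  start (2,6)  tX=1.1800 tY=0.4041  stride 1/|dx|=2.0000 1/|dy|=1.1547
    cross y-line → (2,7), t=0.4041
    cross x-line → (3,7), t=1.1800
    cross y-line → (3,8), t=1.5588 (wall)
  → r_3 = 1.5588
beam 4: φ=0°, α=105°
  d=(-0.2588,0.9659)  start (2,6)  tX=1.5841 tY=0.3623  stride 1/|dx|=3.8637 1/|dy|=1.0353
    cross y-line → (2,7), t=0.3623
    cross y-line → (2,8), t=1.3976 (wall)
  → r_4 = 1.3976
beam 5: φ=45°, α=150°
  d=(-0.8660,0.5000)  start (2,6)  tX=0.4734 tY=0.7000  stride 1/|dx|=1.1547 1/|dy|=2.0000
    cross x-line → (1,6), t=0.4734
    cross y-line → (1,7), t=0.7000
    cross x-line → (0,7), t=1.6281 (wall)
  → r_5 = 1.6281
beam 6: φ=90°, α=195°
  d=(-0.9659,-0.2588)  start (2,6)  tX=0.4245 tY=2.5114  stride 1/|dx|=1.0353 1/|dy|=3.8637
    cross x-line → (1,6), t=0.4245
    cross x-line → (0,6), t=1.4597 (wall)
  → r_6 = 1.4597
beam 7: φ=135°, α=240°
  d=(-0.5000,-0.8660)  start (2,6)  tX=0.8200 tY=0.7506  stride 1/|dx|=2.0000 1/|dy|=1.1547
    cross y-line → (2,5), t=0.7506
    cross x-line → (1,5), t=0.8200
    cross y-line → (1,4), t=1.9053 (wall)
  → r_7 = 1.9053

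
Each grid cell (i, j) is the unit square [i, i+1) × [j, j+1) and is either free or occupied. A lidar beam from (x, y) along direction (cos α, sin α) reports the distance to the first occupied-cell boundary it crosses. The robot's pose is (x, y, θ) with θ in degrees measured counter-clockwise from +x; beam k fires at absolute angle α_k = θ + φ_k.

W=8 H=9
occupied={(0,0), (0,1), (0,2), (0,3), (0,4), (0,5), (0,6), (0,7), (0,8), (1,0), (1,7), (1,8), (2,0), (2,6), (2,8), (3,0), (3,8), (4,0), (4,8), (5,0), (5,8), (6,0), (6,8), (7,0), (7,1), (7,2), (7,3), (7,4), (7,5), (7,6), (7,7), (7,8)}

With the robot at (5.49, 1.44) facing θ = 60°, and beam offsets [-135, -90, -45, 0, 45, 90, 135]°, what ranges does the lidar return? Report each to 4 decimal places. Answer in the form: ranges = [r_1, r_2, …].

beam 1: φ=-135°, α=285°
  dir = (cos 285°, sin 285°) = (0.2588, -0.9659); from cell (5,1)
  next x-line at t=1.9705, next y-line at t=0.4555; Δt_x=3.8637, Δt_y=1.0353
    y: enter (5,0) at t=0.4555 ← occupied
  → r_1 = 0.4555
beam 2: φ=-90°, α=330°
  dir = (cos 330°, sin 330°) = (0.8660, -0.5000); from cell (5,1)
  next x-line at t=0.5889, next y-line at t=0.8800; Δt_x=1.1547, Δt_y=2.0000
    x: enter (6,1) at t=0.5889
    y: enter (6,0) at t=0.8800 ← occupied
  → r_2 = 0.8800
beam 3: φ=-45°, α=15°
  dir = (cos 15°, sin 15°) = (0.9659, 0.2588); from cell (5,1)
  next x-line at t=0.5280, next y-line at t=2.1637; Δt_x=1.0353, Δt_y=3.8637
    x: enter (6,1) at t=0.5280
    x: enter (7,1) at t=1.5633 ← occupied
  → r_3 = 1.5633
beam 4: φ=0°, α=60°
  dir = (cos 60°, sin 60°) = (0.5000, 0.8660); from cell (5,1)
  next x-line at t=1.0200, next y-line at t=0.6466; Δt_x=2.0000, Δt_y=1.1547
    y: enter (5,2) at t=0.6466
    x: enter (6,2) at t=1.0200
    y: enter (6,3) at t=1.8013
    y: enter (6,4) at t=2.9560
    x: enter (7,4) at t=3.0200 ← occupied
  → r_4 = 3.0200
beam 5: φ=45°, α=105°
  dir = (cos 105°, sin 105°) = (-0.2588, 0.9659); from cell (5,1)
  next x-line at t=1.8932, next y-line at t=0.5798; Δt_x=3.8637, Δt_y=1.0353
    y: enter (5,2) at t=0.5798
    y: enter (5,3) at t=1.6150
    x: enter (4,3) at t=1.8932
    y: enter (4,4) at t=2.6503
    y: enter (4,5) at t=3.6856
    y: enter (4,6) at t=4.7209
    y: enter (4,7) at t=5.7561
    x: enter (3,7) at t=5.7569
    y: enter (3,8) at t=6.7914 ← occupied
  → r_5 = 6.7914
beam 6: φ=90°, α=150°
  dir = (cos 150°, sin 150°) = (-0.8660, 0.5000); from cell (5,1)
  next x-line at t=0.5658, next y-line at t=1.1200; Δt_x=1.1547, Δt_y=2.0000
    x: enter (4,1) at t=0.5658
    y: enter (4,2) at t=1.1200
    x: enter (3,2) at t=1.7205
    x: enter (2,2) at t=2.8752
    y: enter (2,3) at t=3.1200
    x: enter (1,3) at t=4.0299
    y: enter (1,4) at t=5.1200
    x: enter (0,4) at t=5.1846 ← occupied
  → r_6 = 5.1846
beam 7: φ=135°, α=195°
  dir = (cos 195°, sin 195°) = (-0.9659, -0.2588); from cell (5,1)
  next x-line at t=0.5073, next y-line at t=1.7000; Δt_x=1.0353, Δt_y=3.8637
    x: enter (4,1) at t=0.5073
    x: enter (3,1) at t=1.5426
    y: enter (3,0) at t=1.7000 ← occupied
  → r_7 = 1.7000

ranges = [0.4555, 0.8800, 1.5633, 3.0200, 6.7914, 5.1846, 1.7000]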